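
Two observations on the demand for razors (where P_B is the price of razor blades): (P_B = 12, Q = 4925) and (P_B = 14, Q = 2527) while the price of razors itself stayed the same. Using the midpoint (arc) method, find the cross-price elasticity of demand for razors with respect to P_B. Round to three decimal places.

ΔQ_A = 2527 − 4925 = -2398; ΔP_B = 14 − 12 = 2.
Midpoints: Q̄_A = 3726.0, P̄_B = 13.00.
ε = (ΔQ_A/Q̄_A)/(ΔP_B/P̄_B) = (-2398/3726.0)/(2/13.00) ≈ -4.183.

-4.183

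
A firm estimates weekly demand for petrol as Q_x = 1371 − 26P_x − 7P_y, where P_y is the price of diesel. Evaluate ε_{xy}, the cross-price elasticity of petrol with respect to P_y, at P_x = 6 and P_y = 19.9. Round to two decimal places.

-0.13

At P_x = 6 and P_y = 19.9: Q_x = 1075.7.
∂Q_x/∂P_y = -7.
ε = (∂Q_x/∂P_y)(P_y/Q_x) = -7 × (19.9/1075.7) ≈ -0.13.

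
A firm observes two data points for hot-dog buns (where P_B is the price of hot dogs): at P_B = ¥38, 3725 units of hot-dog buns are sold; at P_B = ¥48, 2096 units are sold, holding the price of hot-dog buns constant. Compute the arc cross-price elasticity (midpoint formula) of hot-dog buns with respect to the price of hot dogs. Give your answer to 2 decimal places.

-2.41

ΔQ_A = 2096 − 3725 = -1629; ΔP_B = 48 − 38 = 10.
Midpoints: Q̄_A = 2910.5, P̄_B = 43.00.
ε = (ΔQ_A/Q̄_A)/(ΔP_B/P̄_B) = (-1629/2910.5)/(10/43.00) ≈ -2.41.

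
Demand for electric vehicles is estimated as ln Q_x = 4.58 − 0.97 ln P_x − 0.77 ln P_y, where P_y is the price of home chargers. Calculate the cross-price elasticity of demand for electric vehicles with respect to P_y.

In a log-linear (constant-elasticity) demand function, the coefficient on ln P_y is the cross-price elasticity.
ε = -0.77. Negative, so electric vehicles and home chargers are complements.

-0.77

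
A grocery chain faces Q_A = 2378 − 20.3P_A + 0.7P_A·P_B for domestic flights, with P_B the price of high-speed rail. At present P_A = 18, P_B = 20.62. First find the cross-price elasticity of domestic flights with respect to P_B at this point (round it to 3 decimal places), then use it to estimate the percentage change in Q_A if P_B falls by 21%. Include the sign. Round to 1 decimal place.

-2.4%

At P_A = 18, P_B = 20.62: Q_A = 2272.412.
∂Q_A/∂P_B = 0.7P_A = 12.6000.
ε = (∂Q_A/∂P_B)(P_B/Q_A) = 12.6000 × 20.62/2272.412 ≈ 0.114.
%ΔQ_A ≈ ε × %ΔP_B = 0.114 × (-21%) = -2.4%.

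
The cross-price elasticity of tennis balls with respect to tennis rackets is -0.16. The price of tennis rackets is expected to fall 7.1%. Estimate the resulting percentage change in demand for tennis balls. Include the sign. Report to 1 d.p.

%ΔQ ≈ ε × %ΔP of tennis rackets = -0.16 × (-7.1%) = 1.1%.

1.1%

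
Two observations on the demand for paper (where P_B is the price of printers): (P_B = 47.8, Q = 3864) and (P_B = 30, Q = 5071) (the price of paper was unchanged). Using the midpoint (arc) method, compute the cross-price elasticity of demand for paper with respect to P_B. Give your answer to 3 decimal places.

ΔQ_A = 5071 − 3864 = 1207; ΔP_B = 30 − 47.8 = -17.8.
Midpoints: Q̄_A = 4467.5, P̄_B = 38.90.
ε = (ΔQ_A/Q̄_A)/(ΔP_B/P̄_B) = (1207/4467.5)/(-17.8/38.90) ≈ -0.590.
ε < 0: paper and printers are complements.

-0.590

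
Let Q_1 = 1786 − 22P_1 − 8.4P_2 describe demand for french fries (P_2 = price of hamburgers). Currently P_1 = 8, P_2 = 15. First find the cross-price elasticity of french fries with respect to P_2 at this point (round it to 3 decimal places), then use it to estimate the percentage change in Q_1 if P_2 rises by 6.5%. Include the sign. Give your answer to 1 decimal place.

At P_1 = 8, P_2 = 15: Q_1 = 1484.
∂Q_1/∂P_2 = -8.4.
ε = (∂Q_1/∂P_2)(P_2/Q_1) = -8.4000 × 15/1484 ≈ -0.085.
%ΔQ_1 ≈ ε × %ΔP_2 = -0.085 × (6.5%) = -0.6%.

-0.6%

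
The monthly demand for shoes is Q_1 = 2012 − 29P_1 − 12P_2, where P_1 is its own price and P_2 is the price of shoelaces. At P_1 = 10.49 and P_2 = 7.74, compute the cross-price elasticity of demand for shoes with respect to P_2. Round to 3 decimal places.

-0.058

At P_1 = 10.49 and P_2 = 7.74: Q_1 = 1614.91.
∂Q_1/∂P_2 = -12.
ε = (∂Q_1/∂P_2)(P_2/Q_1) = -12 × (7.74/1614.91) ≈ -0.058.
Since ε < 0, shoes and shoelaces are complements.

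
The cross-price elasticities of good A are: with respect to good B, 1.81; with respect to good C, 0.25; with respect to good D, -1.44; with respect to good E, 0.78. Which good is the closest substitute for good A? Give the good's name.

good B

Substitutes have ε > 0. Among the positive values, 1.81 (good B) is largest.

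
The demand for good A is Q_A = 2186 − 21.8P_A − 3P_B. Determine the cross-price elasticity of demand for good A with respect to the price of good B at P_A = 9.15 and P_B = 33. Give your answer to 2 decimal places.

At P_A = 9.15 and P_B = 33: Q_A = 1887.53.
∂Q_A/∂P_B = -3.
ε = (∂Q_A/∂P_B)(P_B/Q_A) = -3 × (33/1887.53) ≈ -0.05.

-0.05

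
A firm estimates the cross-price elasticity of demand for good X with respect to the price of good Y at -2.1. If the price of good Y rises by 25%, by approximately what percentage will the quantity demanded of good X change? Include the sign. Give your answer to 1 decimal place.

-52.5%

%ΔQ ≈ ε × %ΔP of good Y = -2.1 × (25%) = -52.5%.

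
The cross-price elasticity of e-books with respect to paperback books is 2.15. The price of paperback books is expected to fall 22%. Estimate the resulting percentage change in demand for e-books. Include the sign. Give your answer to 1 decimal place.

-47.3%

%ΔQ ≈ ε × %ΔP of paperback books = 2.15 × (-22%) = -47.3%.
Demand for e-books falls by about 47.3%.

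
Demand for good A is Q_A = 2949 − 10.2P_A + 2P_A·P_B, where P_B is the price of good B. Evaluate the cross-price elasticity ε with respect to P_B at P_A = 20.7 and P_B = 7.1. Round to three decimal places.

At P_A = 20.7 and P_B = 7.1: Q_A = 3031.8.
∂Q_A/∂P_B = 2P_A = 2(20.7) = 41.4000.
ε = (∂Q_A/∂P_B)(P_B/Q_A) = 41.4000 × (7.1/3031.8) ≈ 0.097.

0.097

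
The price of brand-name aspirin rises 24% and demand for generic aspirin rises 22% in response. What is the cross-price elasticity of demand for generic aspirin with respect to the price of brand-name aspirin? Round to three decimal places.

0.917

ε = (%ΔQ of generic aspirin) / (%ΔP of brand-name aspirin) = (22%) / (24%) ≈ 0.917.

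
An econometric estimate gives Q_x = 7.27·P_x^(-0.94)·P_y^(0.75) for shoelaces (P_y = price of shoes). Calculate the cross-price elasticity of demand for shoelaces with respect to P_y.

In a log-linear (constant-elasticity) demand function, the coefficient on the exponent of P_y is the cross-price elasticity.
ε = 0.75. Positive, so shoelaces and shoes are substitutes.

0.75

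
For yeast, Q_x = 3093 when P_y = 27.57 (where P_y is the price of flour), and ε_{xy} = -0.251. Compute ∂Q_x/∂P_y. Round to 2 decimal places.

-28.16

ε = (∂Q_x/∂P_y)·(P_y/Q_x) ⇒ ∂Q_x/∂P_y = ε·Q_x/P_y = -0.251 × 3093/27.57 ≈ -28.16.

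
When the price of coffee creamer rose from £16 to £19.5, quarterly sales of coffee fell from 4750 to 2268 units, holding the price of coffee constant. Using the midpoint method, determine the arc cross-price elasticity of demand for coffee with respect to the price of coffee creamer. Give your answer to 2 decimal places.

ΔQ_A = 2268 − 4750 = -2482; ΔP_B = 19.5 − 16 = 3.5.
Midpoints: Q̄_A = 3509.0, P̄_B = 17.75.
ε = (ΔQ_A/Q̄_A)/(ΔP_B/P̄_B) = (-2482/3509.0)/(3.5/17.75) ≈ -3.59.

-3.59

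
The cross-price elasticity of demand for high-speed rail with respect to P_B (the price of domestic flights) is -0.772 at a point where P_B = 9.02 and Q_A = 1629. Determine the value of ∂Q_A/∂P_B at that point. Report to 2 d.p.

ε = (∂Q_A/∂P_B)·(P_B/Q_A) ⇒ ∂Q_A/∂P_B = ε·Q_A/P_B = -0.772 × 1629/9.02 ≈ -139.42.

-139.42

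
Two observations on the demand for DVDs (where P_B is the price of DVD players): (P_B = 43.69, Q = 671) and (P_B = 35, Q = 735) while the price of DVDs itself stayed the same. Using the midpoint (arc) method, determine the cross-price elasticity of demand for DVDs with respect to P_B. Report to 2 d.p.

-0.41

ΔQ_A = 735 − 671 = 64; ΔP_B = 35 − 43.69 = -8.69.
Midpoints: Q̄_A = 703.0, P̄_B = 39.34.
ε = (ΔQ_A/Q̄_A)/(ΔP_B/P̄_B) = (64/703.0)/(-8.69/39.34) ≈ -0.41.
ε < 0: DVDs and DVD players are complements.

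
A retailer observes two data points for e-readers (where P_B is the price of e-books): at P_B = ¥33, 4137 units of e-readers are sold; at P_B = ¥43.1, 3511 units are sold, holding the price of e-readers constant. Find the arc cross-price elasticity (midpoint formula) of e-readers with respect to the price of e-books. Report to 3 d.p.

-0.617

ΔQ_A = 3511 − 4137 = -626; ΔP_B = 43.1 − 33 = 10.1.
Midpoints: Q̄_A = 3824.0, P̄_B = 38.05.
ε = (ΔQ_A/Q̄_A)/(ΔP_B/P̄_B) = (-626/3824.0)/(10.1/38.05) ≈ -0.617.
ε < 0: e-readers and e-books are complements.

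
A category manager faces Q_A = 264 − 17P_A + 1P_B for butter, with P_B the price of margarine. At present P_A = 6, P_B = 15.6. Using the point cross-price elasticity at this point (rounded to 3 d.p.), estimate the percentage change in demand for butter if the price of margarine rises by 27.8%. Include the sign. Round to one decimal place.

2.4%

At P_A = 6, P_B = 15.6: Q_A = 177.6.
∂Q_A/∂P_B = 1.
ε = (∂Q_A/∂P_B)(P_B/Q_A) = 1.0000 × 15.6/177.6 ≈ 0.088.
%ΔQ_A ≈ ε × %ΔP_B = 0.088 × (27.8%) = 2.4%.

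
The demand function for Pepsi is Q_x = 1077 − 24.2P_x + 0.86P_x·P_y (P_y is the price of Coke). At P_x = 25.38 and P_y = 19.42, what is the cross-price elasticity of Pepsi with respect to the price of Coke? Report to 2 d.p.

At P_x = 25.38 and P_y = 19.42: Q_x = 886.680.
∂Q_x/∂P_y = 0.86P_x = 0.86(25.38) = 21.8268.
ε = (∂Q_x/∂P_y)(P_y/Q_x) = 21.8268 × (19.42/886.680) ≈ 0.48.
ε > 0: substitutes.

0.48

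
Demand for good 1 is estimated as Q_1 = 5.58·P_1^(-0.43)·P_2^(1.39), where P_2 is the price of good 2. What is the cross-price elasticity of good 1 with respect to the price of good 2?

In a log-linear (constant-elasticity) demand function, the coefficient on the exponent of P_2 is the cross-price elasticity.
ε = 1.39. Positive, so good 1 and good 2 are substitutes.

1.39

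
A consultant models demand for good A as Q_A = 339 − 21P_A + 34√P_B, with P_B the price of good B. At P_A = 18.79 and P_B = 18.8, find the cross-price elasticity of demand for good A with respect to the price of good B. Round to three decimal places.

At P_A = 18.79 and P_B = 18.8: Q_A = 91.830.
∂Q_A/∂P_B = 34/(2√P_B) = 34/(2√18.8) = 3.9208.
ε = (∂Q_A/∂P_B)(P_B/Q_A) = 3.9208 × (18.8/91.830) ≈ 0.803.
ε > 0: substitutes.

0.803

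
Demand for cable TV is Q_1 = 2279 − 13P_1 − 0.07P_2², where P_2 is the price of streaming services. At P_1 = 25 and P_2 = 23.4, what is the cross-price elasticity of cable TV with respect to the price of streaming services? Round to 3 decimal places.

-0.040

At P_1 = 25 and P_2 = 23.4: Q_1 = 1915.671.
∂Q_1/∂P_2 = -0.14P_2 = -0.14(23.4) = -3.2760.
ε = (∂Q_1/∂P_2)(P_2/Q_1) = -3.2760 × (23.4/1915.671) ≈ -0.040.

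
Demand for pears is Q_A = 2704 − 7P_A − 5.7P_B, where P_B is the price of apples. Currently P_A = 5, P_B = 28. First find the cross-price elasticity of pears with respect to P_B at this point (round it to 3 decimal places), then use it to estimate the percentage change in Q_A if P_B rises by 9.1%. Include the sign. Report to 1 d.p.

-0.6%

At P_A = 5, P_B = 28: Q_A = 2509.4.
∂Q_A/∂P_B = -5.7.
ε = (∂Q_A/∂P_B)(P_B/Q_A) = -5.7000 × 28/2509.4 ≈ -0.064.
%ΔQ_A ≈ ε × %ΔP_B = -0.064 × (9.1%) = -0.6%.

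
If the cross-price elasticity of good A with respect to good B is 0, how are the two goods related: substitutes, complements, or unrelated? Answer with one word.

unrelated

ε = 0: demand for good A does not respond to good B's price; the goods are unrelated.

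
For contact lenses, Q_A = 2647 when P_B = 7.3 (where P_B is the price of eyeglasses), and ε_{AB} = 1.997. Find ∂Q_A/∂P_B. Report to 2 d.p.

ε = (∂Q_A/∂P_B)·(P_B/Q_A) ⇒ ∂Q_A/∂P_B = ε·Q_A/P_B = 1.997 × 2647/7.3 ≈ 724.12.

724.12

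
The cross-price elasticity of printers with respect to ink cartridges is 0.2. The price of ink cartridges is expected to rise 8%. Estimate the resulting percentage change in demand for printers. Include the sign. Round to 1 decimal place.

1.6%

%ΔQ ≈ ε × %ΔP of ink cartridges = 0.2 × (8%) = 1.6%.
Demand for printers rises by about 1.6%.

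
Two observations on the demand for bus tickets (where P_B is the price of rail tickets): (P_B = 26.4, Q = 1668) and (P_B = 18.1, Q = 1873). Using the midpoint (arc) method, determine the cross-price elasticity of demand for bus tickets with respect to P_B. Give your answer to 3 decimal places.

ΔQ_A = 1873 − 1668 = 205; ΔP_B = 18.1 − 26.4 = -8.3.
Midpoints: Q̄_A = 1770.5, P̄_B = 22.25.
ε = (ΔQ_A/Q̄_A)/(ΔP_B/P̄_B) = (205/1770.5)/(-8.3/22.25) ≈ -0.310.

-0.310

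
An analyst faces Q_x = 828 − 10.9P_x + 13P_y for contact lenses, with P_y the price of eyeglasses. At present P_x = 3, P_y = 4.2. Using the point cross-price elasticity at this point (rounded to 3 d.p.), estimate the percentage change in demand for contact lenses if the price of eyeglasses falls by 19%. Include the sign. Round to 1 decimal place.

At P_x = 3, P_y = 4.2: Q_x = 849.9.
∂Q_x/∂P_y = 13.
ε = (∂Q_x/∂P_y)(P_y/Q_x) = 13.0000 × 4.2/849.9 ≈ 0.064.
%ΔQ_x ≈ ε × %ΔP_y = 0.064 × (-19%) = -1.2%.

-1.2%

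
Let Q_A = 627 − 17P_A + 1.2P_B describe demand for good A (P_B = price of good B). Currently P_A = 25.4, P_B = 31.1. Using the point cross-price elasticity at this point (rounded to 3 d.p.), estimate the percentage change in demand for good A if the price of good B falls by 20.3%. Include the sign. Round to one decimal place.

-3.3%

At P_A = 25.4, P_B = 31.1: Q_A = 232.52.
∂Q_A/∂P_B = 1.2.
ε = (∂Q_A/∂P_B)(P_B/Q_A) = 1.2000 × 31.1/232.52 ≈ 0.161.
%ΔQ_A ≈ ε × %ΔP_B = 0.161 × (-20.3%) = -3.3%.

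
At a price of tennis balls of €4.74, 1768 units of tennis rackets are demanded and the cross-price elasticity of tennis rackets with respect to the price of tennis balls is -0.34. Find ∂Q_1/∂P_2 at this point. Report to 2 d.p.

ε = (∂Q_1/∂P_2)·(P_2/Q_1) ⇒ ∂Q_1/∂P_2 = ε·Q_1/P_2 = -0.34 × 1768/4.74 ≈ -126.82.

-126.82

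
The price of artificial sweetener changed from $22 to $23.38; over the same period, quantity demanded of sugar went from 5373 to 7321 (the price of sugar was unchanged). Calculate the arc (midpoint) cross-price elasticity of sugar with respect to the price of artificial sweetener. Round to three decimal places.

5.046

ΔQ_A = 7321 − 5373 = 1948; ΔP_B = 23.38 − 22 = 1.38.
Midpoints: Q̄_A = 6347.0, P̄_B = 22.69.
ε = (ΔQ_A/Q̄_A)/(ΔP_B/P̄_B) = (1948/6347.0)/(1.38/22.69) ≈ 5.046.
ε > 0: sugar and artificial sweetener are substitutes.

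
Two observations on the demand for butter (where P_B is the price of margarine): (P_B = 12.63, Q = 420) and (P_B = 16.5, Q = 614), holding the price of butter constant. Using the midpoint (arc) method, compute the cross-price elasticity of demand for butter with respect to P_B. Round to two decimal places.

1.41

ΔQ_A = 614 − 420 = 194; ΔP_B = 16.5 − 12.63 = 3.87.
Midpoints: Q̄_A = 517.0, P̄_B = 14.57.
ε = (ΔQ_A/Q̄_A)/(ΔP_B/P̄_B) = (194/517.0)/(3.87/14.57) ≈ 1.41.
ε > 0: butter and margarine are substitutes.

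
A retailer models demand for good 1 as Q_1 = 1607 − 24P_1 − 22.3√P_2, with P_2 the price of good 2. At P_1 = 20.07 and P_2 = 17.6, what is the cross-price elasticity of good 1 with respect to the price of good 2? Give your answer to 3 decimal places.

-0.045

At P_1 = 20.07 and P_2 = 17.6: Q_1 = 1031.766.
∂Q_1/∂P_2 = -22.3/(2√P_2) = -22.3/(2√17.6) = -2.6578.
ε = (∂Q_1/∂P_2)(P_2/Q_1) = -2.6578 × (17.6/1031.766) ≈ -0.045.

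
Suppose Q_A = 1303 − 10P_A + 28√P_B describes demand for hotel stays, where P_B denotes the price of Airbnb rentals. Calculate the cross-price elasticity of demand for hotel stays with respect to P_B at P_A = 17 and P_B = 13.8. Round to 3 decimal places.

0.042

At P_A = 17 and P_B = 13.8: Q_A = 1237.015.
∂Q_A/∂P_B = 28/(2√P_B) = 28/(2√13.8) = 3.7687.
ε = (∂Q_A/∂P_B)(P_B/Q_A) = 3.7687 × (13.8/1237.015) ≈ 0.042.
ε > 0: substitutes.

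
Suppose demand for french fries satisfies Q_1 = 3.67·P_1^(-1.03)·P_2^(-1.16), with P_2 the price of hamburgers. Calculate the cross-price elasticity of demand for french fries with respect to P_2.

In a log-linear (constant-elasticity) demand function, the coefficient on the exponent of P_2 is the cross-price elasticity.
ε = -1.16. Negative, so french fries and hamburgers are complements.

-1.16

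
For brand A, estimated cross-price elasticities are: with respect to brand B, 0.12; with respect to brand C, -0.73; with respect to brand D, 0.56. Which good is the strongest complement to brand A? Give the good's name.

brand C

Complements have ε < 0. The most negative value is -0.73 (brand C).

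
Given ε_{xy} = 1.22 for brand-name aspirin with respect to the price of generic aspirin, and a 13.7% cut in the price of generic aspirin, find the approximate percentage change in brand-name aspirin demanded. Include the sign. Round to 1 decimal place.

%ΔQ ≈ ε × %ΔP of generic aspirin = 1.22 × (-13.7%) = -16.7%.

-16.7%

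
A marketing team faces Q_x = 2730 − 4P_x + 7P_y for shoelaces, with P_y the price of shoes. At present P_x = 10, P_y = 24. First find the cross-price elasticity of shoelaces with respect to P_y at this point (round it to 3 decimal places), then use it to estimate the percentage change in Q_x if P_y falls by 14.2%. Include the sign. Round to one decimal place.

At P_x = 10, P_y = 24: Q_x = 2858.
∂Q_x/∂P_y = 7.
ε = (∂Q_x/∂P_y)(P_y/Q_x) = 7.0000 × 24/2858 ≈ 0.059.
%ΔQ_x ≈ ε × %ΔP_y = 0.059 × (-14.2%) = -0.8%.

-0.8%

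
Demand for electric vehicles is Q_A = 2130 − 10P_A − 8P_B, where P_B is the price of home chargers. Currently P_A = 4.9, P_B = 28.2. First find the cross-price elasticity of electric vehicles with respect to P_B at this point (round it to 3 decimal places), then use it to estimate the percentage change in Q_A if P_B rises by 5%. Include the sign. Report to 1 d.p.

At P_A = 4.9, P_B = 28.2: Q_A = 1855.4.
∂Q_A/∂P_B = -8.
ε = (∂Q_A/∂P_B)(P_B/Q_A) = -8.0000 × 28.2/1855.4 ≈ -0.122.
%ΔQ_A ≈ ε × %ΔP_B = -0.122 × (5%) = -0.6%.

-0.6%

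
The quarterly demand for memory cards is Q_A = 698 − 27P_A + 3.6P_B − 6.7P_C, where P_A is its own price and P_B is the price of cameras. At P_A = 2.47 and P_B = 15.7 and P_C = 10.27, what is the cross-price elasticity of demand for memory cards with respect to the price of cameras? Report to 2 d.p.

0.09

At P_A = 2.47 and P_B = 15.7 and P_C = 10.27: Q_A = 619.021.
∂Q_A/∂P_B = 3.6.
ε = (∂Q_A/∂P_B)(P_B/Q_A) = 3.6 × (15.7/619.021) ≈ 0.09.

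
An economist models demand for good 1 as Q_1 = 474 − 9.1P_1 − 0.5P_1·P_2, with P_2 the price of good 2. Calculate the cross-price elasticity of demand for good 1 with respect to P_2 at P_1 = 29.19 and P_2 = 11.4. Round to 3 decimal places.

-3.963

At P_1 = 29.19 and P_2 = 11.4: Q_1 = 41.988.
∂Q_1/∂P_2 = -0.5P_1 = -0.5(29.19) = -14.5950.
ε = (∂Q_1/∂P_2)(P_2/Q_1) = -14.5950 × (11.4/41.988) ≈ -3.963.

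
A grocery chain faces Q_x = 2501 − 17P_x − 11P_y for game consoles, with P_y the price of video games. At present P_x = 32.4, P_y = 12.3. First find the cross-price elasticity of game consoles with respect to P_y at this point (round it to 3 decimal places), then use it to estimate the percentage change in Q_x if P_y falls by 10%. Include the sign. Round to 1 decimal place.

0.8%

At P_x = 32.4, P_y = 12.3: Q_x = 1814.9.
∂Q_x/∂P_y = -11.
ε = (∂Q_x/∂P_y)(P_y/Q_x) = -11.0000 × 12.3/1814.9 ≈ -0.075.
%ΔQ_x ≈ ε × %ΔP_y = -0.075 × (-10%) = 0.8%.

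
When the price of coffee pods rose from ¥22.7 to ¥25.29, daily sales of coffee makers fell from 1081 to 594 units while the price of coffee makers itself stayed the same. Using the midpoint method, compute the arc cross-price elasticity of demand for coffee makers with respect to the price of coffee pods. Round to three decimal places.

-5.387

ΔQ_A = 594 − 1081 = -487; ΔP_B = 25.29 − 22.7 = 2.59.
Midpoints: Q̄_A = 837.5, P̄_B = 23.99.
ε = (ΔQ_A/Q̄_A)/(ΔP_B/P̄_B) = (-487/837.5)/(2.59/23.99) ≈ -5.387.
ε < 0: coffee makers and coffee pods are complements.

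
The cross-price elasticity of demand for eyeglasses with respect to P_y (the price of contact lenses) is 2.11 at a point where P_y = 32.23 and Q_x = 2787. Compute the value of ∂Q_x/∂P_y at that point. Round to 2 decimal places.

182.46

ε = (∂Q_x/∂P_y)·(P_y/Q_x) ⇒ ∂Q_x/∂P_y = ε·Q_x/P_y = 2.11 × 2787/32.23 ≈ 182.46.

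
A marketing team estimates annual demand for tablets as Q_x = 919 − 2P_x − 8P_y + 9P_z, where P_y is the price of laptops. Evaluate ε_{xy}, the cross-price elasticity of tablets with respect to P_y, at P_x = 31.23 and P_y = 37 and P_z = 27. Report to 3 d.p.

-0.368

At P_x = 31.23 and P_y = 37 and P_z = 27: Q_x = 803.54.
∂Q_x/∂P_y = -8.
ε = (∂Q_x/∂P_y)(P_y/Q_x) = -8 × (37/803.54) ≈ -0.368.
Since ε < 0, tablets and laptops are complements.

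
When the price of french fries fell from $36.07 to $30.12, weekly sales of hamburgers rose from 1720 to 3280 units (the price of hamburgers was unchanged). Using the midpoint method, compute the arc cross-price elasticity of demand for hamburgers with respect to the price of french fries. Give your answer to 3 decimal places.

-3.471

ΔQ_A = 3280 − 1720 = 1560; ΔP_B = 30.12 − 36.07 = -5.95.
Midpoints: Q̄_A = 2500.0, P̄_B = 33.09.
ε = (ΔQ_A/Q̄_A)/(ΔP_B/P̄_B) = (1560/2500.0)/(-5.95/33.09) ≈ -3.471.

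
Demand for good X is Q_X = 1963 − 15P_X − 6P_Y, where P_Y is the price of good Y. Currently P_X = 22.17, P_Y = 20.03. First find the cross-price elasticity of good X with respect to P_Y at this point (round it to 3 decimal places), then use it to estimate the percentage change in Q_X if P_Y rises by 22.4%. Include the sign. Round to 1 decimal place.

-1.8%

At P_X = 22.17, P_Y = 20.03: Q_X = 1510.27.
∂Q_X/∂P_Y = -6.
ε = (∂Q_X/∂P_Y)(P_Y/Q_X) = -6.0000 × 20.03/1510.27 ≈ -0.080.
%ΔQ_X ≈ ε × %ΔP_Y = -0.080 × (22.4%) = -1.8%.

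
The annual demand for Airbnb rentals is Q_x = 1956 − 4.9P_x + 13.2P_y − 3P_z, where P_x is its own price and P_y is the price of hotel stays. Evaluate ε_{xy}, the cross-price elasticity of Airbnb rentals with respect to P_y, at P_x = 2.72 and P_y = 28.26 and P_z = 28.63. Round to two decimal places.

At P_x = 2.72 and P_y = 28.26 and P_z = 28.63: Q_x = 2229.814.
∂Q_x/∂P_y = 13.2.
ε = (∂Q_x/∂P_y)(P_y/Q_x) = 13.2 × (28.26/2229.814) ≈ 0.17.

0.17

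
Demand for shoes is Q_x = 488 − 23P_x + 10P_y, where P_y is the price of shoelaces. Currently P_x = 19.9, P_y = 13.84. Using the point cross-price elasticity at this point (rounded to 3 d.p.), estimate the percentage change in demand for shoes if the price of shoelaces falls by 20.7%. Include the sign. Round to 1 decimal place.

-17.0%

At P_x = 19.9, P_y = 13.84: Q_x = 168.7.
∂Q_x/∂P_y = 10.
ε = (∂Q_x/∂P_y)(P_y/Q_x) = 10.0000 × 13.84/168.7 ≈ 0.820.
%ΔQ_x ≈ ε × %ΔP_y = 0.820 × (-20.7%) = -17.0%.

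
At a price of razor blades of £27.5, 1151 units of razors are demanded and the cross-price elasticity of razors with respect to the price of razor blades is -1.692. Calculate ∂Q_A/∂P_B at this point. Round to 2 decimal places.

-70.82

ε = (∂Q_A/∂P_B)·(P_B/Q_A) ⇒ ∂Q_A/∂P_B = ε·Q_A/P_B = -1.692 × 1151/27.5 ≈ -70.82.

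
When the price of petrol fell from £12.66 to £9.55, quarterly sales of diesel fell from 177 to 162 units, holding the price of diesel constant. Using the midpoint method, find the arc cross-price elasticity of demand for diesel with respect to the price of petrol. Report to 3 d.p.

0.316

ΔQ_A = 162 − 177 = -15; ΔP_B = 9.55 − 12.66 = -3.11.
Midpoints: Q̄_A = 169.5, P̄_B = 11.11.
ε = (ΔQ_A/Q̄_A)/(ΔP_B/P̄_B) = (-15/169.5)/(-3.11/11.11) ≈ 0.316.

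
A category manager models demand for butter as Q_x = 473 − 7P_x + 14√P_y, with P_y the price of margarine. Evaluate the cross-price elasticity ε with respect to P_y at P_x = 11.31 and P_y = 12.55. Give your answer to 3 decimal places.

0.056

At P_x = 11.31 and P_y = 12.55: Q_x = 443.426.
∂Q_x/∂P_y = 14/(2√P_y) = 14/(2√12.55) = 1.9760.
ε = (∂Q_x/∂P_y)(P_y/Q_x) = 1.9760 × (12.55/443.426) ≈ 0.056.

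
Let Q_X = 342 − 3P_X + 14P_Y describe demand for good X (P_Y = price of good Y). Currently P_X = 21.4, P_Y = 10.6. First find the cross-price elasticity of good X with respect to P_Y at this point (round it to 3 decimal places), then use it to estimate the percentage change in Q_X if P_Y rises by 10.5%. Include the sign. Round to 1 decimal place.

At P_X = 21.4, P_Y = 10.6: Q_X = 426.2.
∂Q_X/∂P_Y = 14.
ε = (∂Q_X/∂P_Y)(P_Y/Q_X) = 14.0000 × 10.6/426.2 ≈ 0.348.
%ΔQ_X ≈ ε × %ΔP_Y = 0.348 × (10.5%) = 3.7%.

3.7%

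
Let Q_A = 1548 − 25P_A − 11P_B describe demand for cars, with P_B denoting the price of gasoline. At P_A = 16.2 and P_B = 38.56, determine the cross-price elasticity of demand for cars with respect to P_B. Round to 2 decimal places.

At P_A = 16.2 and P_B = 38.56: Q_A = 718.84.
∂Q_A/∂P_B = -11.
ε = (∂Q_A/∂P_B)(P_B/Q_A) = -11 × (38.56/718.84) ≈ -0.59.

-0.59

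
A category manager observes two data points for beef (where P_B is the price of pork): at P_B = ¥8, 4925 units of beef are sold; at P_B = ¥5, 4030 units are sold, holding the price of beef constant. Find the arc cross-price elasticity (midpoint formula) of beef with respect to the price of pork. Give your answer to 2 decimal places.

ΔQ_A = 4030 − 4925 = -895; ΔP_B = 5 − 8 = -3.
Midpoints: Q̄_A = 4477.5, P̄_B = 6.50.
ε = (ΔQ_A/Q̄_A)/(ΔP_B/P̄_B) = (-895/4477.5)/(-3/6.50) ≈ 0.43.
ε > 0: beef and pork are substitutes.

0.43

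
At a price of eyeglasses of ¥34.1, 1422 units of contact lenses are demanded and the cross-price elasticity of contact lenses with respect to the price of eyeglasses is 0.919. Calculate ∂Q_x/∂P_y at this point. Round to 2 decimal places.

ε = (∂Q_x/∂P_y)·(P_y/Q_x) ⇒ ∂Q_x/∂P_y = ε·Q_x/P_y = 0.919 × 1422/34.1 ≈ 38.32.

38.32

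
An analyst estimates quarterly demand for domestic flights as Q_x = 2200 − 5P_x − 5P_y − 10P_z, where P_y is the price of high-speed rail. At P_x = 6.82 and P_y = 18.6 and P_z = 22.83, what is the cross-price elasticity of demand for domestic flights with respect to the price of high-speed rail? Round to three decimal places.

At P_x = 6.82 and P_y = 18.6 and P_z = 22.83: Q_x = 1844.6.
∂Q_x/∂P_y = -5.
ε = (∂Q_x/∂P_y)(P_y/Q_x) = -5 × (18.6/1844.6) ≈ -0.050.

-0.050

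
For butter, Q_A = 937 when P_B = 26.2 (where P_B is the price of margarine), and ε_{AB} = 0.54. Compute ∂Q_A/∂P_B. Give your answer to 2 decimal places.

ε = (∂Q_A/∂P_B)·(P_B/Q_A) ⇒ ∂Q_A/∂P_B = ε·Q_A/P_B = 0.54 × 937/26.2 ≈ 19.31.

19.31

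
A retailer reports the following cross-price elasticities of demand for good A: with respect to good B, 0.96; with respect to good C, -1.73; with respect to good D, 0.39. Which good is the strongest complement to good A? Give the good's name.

good C

Complements have ε < 0. The most negative value is -1.73 (good C).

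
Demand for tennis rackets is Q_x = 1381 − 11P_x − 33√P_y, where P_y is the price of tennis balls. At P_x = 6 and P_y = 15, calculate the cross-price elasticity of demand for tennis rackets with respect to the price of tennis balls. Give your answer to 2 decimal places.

At P_x = 6 and P_y = 15: Q_x = 1187.192.
∂Q_x/∂P_y = -33/(2√P_y) = -33/(2√15) = -4.2603.
ε = (∂Q_x/∂P_y)(P_y/Q_x) = -4.2603 × (15/1187.192) ≈ -0.05.

-0.05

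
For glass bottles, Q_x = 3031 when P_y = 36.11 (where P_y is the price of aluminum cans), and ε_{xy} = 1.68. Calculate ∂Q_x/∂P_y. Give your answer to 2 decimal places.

141.02

ε = (∂Q_x/∂P_y)·(P_y/Q_x) ⇒ ∂Q_x/∂P_y = ε·Q_x/P_y = 1.68 × 3031/36.11 ≈ 141.02.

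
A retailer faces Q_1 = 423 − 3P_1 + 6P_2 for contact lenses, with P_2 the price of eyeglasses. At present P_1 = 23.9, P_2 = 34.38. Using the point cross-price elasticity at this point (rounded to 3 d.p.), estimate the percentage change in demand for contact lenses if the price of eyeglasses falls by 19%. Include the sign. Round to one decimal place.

At P_1 = 23.9, P_2 = 34.38: Q_1 = 557.58.
∂Q_1/∂P_2 = 6.
ε = (∂Q_1/∂P_2)(P_2/Q_1) = 6.0000 × 34.38/557.58 ≈ 0.370.
%ΔQ_1 ≈ ε × %ΔP_2 = 0.370 × (-19%) = -7.0%.

-7.0%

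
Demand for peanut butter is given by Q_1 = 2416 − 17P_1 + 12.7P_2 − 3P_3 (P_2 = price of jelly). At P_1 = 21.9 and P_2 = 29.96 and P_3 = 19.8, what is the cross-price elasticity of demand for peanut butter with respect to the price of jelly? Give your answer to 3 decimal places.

0.161

At P_1 = 21.9 and P_2 = 29.96 and P_3 = 19.8: Q_1 = 2364.792.
∂Q_1/∂P_2 = 12.7.
ε = (∂Q_1/∂P_2)(P_2/Q_1) = 12.7 × (29.96/2364.792) ≈ 0.161.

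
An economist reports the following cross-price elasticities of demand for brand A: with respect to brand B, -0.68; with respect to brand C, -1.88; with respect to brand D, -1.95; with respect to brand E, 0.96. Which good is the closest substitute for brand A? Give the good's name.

Substitutes have ε > 0. Among the positive values, 0.96 (brand E) is largest.

brand E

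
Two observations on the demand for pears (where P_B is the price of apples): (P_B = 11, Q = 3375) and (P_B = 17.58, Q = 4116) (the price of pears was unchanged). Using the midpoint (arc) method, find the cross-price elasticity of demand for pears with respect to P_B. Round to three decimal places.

ΔQ_A = 4116 − 3375 = 741; ΔP_B = 17.58 − 11 = 6.58.
Midpoints: Q̄_A = 3745.5, P̄_B = 14.29.
ε = (ΔQ_A/Q̄_A)/(ΔP_B/P̄_B) = (741/3745.5)/(6.58/14.29) ≈ 0.430.
ε > 0: pears and apples are substitutes.

0.430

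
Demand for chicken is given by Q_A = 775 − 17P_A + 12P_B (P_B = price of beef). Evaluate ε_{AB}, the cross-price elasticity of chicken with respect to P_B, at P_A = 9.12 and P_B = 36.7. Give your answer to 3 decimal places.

At P_A = 9.12 and P_B = 36.7: Q_A = 1060.36.
∂Q_A/∂P_B = 12.
ε = (∂Q_A/∂P_B)(P_B/Q_A) = 12 × (36.7/1060.36) ≈ 0.415.

0.415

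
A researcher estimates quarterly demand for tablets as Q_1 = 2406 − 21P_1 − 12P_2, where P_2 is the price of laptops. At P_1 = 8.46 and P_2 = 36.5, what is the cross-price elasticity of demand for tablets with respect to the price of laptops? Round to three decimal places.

At P_1 = 8.46 and P_2 = 36.5: Q_1 = 1790.34.
∂Q_1/∂P_2 = -12.
ε = (∂Q_1/∂P_2)(P_2/Q_1) = -12 × (36.5/1790.34) ≈ -0.245.

-0.245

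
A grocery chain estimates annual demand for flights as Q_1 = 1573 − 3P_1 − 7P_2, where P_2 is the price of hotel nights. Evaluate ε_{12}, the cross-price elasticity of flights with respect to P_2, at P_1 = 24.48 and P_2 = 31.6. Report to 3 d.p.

-0.173

At P_1 = 24.48 and P_2 = 31.6: Q_1 = 1278.36.
∂Q_1/∂P_2 = -7.
ε = (∂Q_1/∂P_2)(P_2/Q_1) = -7 × (31.6/1278.36) ≈ -0.173.
Since ε < 0, flights and hotel nights are complements.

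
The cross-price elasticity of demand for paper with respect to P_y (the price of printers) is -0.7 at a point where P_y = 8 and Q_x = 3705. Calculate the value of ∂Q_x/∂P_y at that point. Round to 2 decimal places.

-324.19

ε = (∂Q_x/∂P_y)·(P_y/Q_x) ⇒ ∂Q_x/∂P_y = ε·Q_x/P_y = -0.7 × 3705/8 ≈ -324.19.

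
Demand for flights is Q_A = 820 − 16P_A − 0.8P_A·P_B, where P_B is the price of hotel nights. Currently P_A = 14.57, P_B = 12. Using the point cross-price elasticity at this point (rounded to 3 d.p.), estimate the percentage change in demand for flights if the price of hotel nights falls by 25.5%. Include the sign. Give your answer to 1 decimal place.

At P_A = 14.57, P_B = 12: Q_A = 447.008.
∂Q_A/∂P_B = -0.8P_A = -11.6560.
ε = (∂Q_A/∂P_B)(P_B/Q_A) = -11.6560 × 12/447.008 ≈ -0.313.
%ΔQ_A ≈ ε × %ΔP_B = -0.313 × (-25.5%) = 8.0%.

8.0%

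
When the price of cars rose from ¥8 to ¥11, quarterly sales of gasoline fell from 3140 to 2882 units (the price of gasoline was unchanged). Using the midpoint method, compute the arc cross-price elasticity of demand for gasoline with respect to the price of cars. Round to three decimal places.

ΔQ_A = 2882 − 3140 = -258; ΔP_B = 11 − 8 = 3.
Midpoints: Q̄_A = 3011.0, P̄_B = 9.50.
ε = (ΔQ_A/Q̄_A)/(ΔP_B/P̄_B) = (-258/3011.0)/(3/9.50) ≈ -0.271.
ε < 0: gasoline and cars are complements.

-0.271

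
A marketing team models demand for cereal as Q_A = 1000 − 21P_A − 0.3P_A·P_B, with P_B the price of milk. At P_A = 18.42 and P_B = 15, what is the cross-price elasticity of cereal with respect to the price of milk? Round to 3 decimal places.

At P_A = 18.42 and P_B = 15: Q_A = 530.29.
∂Q_A/∂P_B = -0.3P_A = -0.3(18.42) = -5.5260.
ε = (∂Q_A/∂P_B)(P_B/Q_A) = -5.5260 × (15/530.29) ≈ -0.156.

-0.156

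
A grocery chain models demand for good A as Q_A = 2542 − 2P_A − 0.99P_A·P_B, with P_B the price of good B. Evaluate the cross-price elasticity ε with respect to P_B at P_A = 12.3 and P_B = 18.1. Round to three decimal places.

-0.096

At P_A = 12.3 and P_B = 18.1: Q_A = 2296.996.
∂Q_A/∂P_B = -0.99P_A = -0.99(12.3) = -12.1770.
ε = (∂Q_A/∂P_B)(P_B/Q_A) = -12.1770 × (18.1/2296.996) ≈ -0.096.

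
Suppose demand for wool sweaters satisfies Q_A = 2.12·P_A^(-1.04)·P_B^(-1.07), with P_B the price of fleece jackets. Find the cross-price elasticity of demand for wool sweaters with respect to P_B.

-1.07

In a log-linear (constant-elasticity) demand function, the coefficient on the exponent of P_B is the cross-price elasticity.
ε = -1.07. Negative, so wool sweaters and fleece jackets are complements.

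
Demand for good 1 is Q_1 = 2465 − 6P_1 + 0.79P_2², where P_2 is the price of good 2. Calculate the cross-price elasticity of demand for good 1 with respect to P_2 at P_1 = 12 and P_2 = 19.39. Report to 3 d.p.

0.221

At P_1 = 12 and P_2 = 19.39: Q_1 = 2690.018.
∂Q_1/∂P_2 = 1.58P_2 = 1.58(19.39) = 30.6362.
ε = (∂Q_1/∂P_2)(P_2/Q_1) = 30.6362 × (19.39/2690.018) ≈ 0.221.
ε > 0: substitutes.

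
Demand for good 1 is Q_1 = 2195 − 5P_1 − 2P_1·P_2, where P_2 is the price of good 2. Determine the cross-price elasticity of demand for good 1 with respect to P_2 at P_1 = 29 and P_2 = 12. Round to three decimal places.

At P_1 = 29 and P_2 = 12: Q_1 = 1354.
∂Q_1/∂P_2 = -2P_1 = -2(29) = -58.0000.
ε = (∂Q_1/∂P_2)(P_2/Q_1) = -58.0000 × (12/1354) ≈ -0.514.

-0.514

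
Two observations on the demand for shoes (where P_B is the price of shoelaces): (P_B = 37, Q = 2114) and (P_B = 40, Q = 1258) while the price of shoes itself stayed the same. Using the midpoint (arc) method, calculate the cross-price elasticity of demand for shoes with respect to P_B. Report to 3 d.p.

ΔQ_A = 1258 − 2114 = -856; ΔP_B = 40 − 37 = 3.
Midpoints: Q̄_A = 1686.0, P̄_B = 38.50.
ε = (ΔQ_A/Q̄_A)/(ΔP_B/P̄_B) = (-856/1686.0)/(3/38.50) ≈ -6.516.
ε < 0: shoes and shoelaces are complements.

-6.516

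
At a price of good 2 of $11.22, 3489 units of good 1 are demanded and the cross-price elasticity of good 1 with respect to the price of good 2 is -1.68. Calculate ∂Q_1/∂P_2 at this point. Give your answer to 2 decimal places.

ε = (∂Q_1/∂P_2)·(P_2/Q_1) ⇒ ∂Q_1/∂P_2 = ε·Q_1/P_2 = -1.68 × 3489/11.22 ≈ -522.42.

-522.42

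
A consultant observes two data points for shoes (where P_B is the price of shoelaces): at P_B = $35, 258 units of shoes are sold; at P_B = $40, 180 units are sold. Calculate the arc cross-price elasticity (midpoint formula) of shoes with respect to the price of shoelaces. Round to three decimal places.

-2.671

ΔQ_A = 180 − 258 = -78; ΔP_B = 40 − 35 = 5.
Midpoints: Q̄_A = 219.0, P̄_B = 37.50.
ε = (ΔQ_A/Q̄_A)/(ΔP_B/P̄_B) = (-78/219.0)/(5/37.50) ≈ -2.671.
ε < 0: shoes and shoelaces are complements.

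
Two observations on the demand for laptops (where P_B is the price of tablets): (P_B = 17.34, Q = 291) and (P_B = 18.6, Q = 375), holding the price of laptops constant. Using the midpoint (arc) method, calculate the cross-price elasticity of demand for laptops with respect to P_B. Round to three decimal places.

ΔQ_A = 375 − 291 = 84; ΔP_B = 18.6 − 17.34 = 1.26.
Midpoints: Q̄_A = 333.0, P̄_B = 17.97.
ε = (ΔQ_A/Q̄_A)/(ΔP_B/P̄_B) = (84/333.0)/(1.26/17.97) ≈ 3.598.
ε > 0: laptops and tablets are substitutes.

3.598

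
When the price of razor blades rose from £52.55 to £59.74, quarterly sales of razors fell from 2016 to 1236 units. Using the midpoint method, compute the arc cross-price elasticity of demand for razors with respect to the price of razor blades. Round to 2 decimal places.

-3.75

ΔQ_A = 1236 − 2016 = -780; ΔP_B = 59.74 − 52.55 = 7.19.
Midpoints: Q̄_A = 1626.0, P̄_B = 56.14.
ε = (ΔQ_A/Q̄_A)/(ΔP_B/P̄_B) = (-780/1626.0)/(7.19/56.14) ≈ -3.75.
ε < 0: razors and razor blades are complements.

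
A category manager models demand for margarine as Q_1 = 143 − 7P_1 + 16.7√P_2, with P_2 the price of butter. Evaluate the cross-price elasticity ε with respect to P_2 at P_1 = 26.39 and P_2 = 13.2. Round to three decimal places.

At P_1 = 26.39 and P_2 = 13.2: Q_1 = 18.944.
∂Q_1/∂P_2 = 16.7/(2√P_2) = 16.7/(2√13.2) = 2.2983.
ε = (∂Q_1/∂P_2)(P_2/Q_1) = 2.2983 × (13.2/18.944) ≈ 1.601.

1.601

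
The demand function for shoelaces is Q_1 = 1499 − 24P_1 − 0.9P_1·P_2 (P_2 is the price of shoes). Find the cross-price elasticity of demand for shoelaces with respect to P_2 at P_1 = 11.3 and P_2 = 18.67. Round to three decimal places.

At P_1 = 11.3 and P_2 = 18.67: Q_1 = 1037.926.
∂Q_1/∂P_2 = -0.9P_1 = -0.9(11.3) = -10.1700.
ε = (∂Q_1/∂P_2)(P_2/Q_1) = -10.1700 × (18.67/1037.926) ≈ -0.183.

-0.183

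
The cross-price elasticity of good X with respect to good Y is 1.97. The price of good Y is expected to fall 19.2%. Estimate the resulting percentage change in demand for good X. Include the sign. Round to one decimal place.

-37.8%

%ΔQ ≈ ε × %ΔP of good Y = 1.97 × (-19.2%) = -37.8%.
Demand for good X falls by about 37.8%.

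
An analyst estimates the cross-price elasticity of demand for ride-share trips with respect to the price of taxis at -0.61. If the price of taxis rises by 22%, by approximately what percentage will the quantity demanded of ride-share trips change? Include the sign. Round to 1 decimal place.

%ΔQ ≈ ε × %ΔP of taxis = -0.61 × (22%) = -13.4%.
Demand for ride-share trips falls by about 13.4%.

-13.4%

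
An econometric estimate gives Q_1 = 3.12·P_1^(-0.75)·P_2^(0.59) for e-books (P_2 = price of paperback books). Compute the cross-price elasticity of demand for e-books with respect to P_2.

0.59

In a log-linear (constant-elasticity) demand function, the coefficient on the exponent of P_2 is the cross-price elasticity.
ε = 0.59. Positive, so e-books and paperback books are substitutes.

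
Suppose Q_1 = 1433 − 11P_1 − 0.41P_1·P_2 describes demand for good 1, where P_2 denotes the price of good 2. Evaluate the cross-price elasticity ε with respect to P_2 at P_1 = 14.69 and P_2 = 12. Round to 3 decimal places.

At P_1 = 14.69 and P_2 = 12: Q_1 = 1199.135.
∂Q_1/∂P_2 = -0.41P_1 = -0.41(14.69) = -6.0229.
ε = (∂Q_1/∂P_2)(P_2/Q_1) = -6.0229 × (12/1199.135) ≈ -0.060.

-0.060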